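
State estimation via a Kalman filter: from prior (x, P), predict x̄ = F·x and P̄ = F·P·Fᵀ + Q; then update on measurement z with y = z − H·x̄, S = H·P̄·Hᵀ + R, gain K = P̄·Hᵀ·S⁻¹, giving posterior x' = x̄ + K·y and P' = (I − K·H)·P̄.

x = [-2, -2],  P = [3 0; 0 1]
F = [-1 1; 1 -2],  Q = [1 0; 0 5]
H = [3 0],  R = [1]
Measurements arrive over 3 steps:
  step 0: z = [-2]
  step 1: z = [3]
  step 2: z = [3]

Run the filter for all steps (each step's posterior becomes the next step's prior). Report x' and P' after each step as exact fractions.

step 0: x' = [-15/23, 61/23], P' = [5/46 -5/46; -5/46 327/46]
step 1: x' = [1822/1769, -3548/1769], P' = [194/1769 -337/1769; -337/1769 31335/3538]
step 2: x' = [318741/333019, -684902/333019], P' = [36609/333019 -65080/333019; -65080/333019 2979107/333019]

step 0: x̄ = F·x = [0, 2]
step 0: P̄ = F·P·Fᵀ + Q = [5 -5; -5 12]
step 0: y = z − H·x̄ = [-2]
step 0: S = H·P̄·Hᵀ + R = [46]
step 0: K = P̄·Hᵀ·S⁻¹ = [15/46; -15/46]
step 0: x' = x̄ + K·y = [-15/23, 61/23]
step 0: P' = (I − K·H)·P̄ = [5/46 -5/46; -5/46 327/46]
step 1: x̄ = F·x = [76/23, -137/23]
step 1: P̄ = F·P·Fᵀ + Q = [194/23 -337/23; -337/23 1563/46]
step 1: y = z − H·x̄ = [-159/23]
step 1: S = H·P̄·Hᵀ + R = [1769/23]
step 1: K = P̄·Hᵀ·S⁻¹ = [582/1769; -1011/1769]
step 1: x' = x̄ + K·y = [1822/1769, -3548/1769]
step 1: P' = (I − K·H)·P̄ = [194/1769 -337/1769; -337/1769 31335/3538]
step 2: x̄ = F·x = [-5370/1769, 8918/1769]
step 2: P̄ = F·P·Fᵀ + Q = [36609/3538 -32540/1769; -32540/1769 73057/1769]
step 2: y = z − H·x̄ = [21417/1769]
step 2: S = H·P̄·Hᵀ + R = [333019/3538]
step 2: K = P̄·Hᵀ·S⁻¹ = [109827/333019; -195240/333019]
step 2: x' = x̄ + K·y = [318741/333019, -684902/333019]
step 2: P' = (I − K·H)·P̄ = [36609/333019 -65080/333019; -65080/333019 2979107/333019]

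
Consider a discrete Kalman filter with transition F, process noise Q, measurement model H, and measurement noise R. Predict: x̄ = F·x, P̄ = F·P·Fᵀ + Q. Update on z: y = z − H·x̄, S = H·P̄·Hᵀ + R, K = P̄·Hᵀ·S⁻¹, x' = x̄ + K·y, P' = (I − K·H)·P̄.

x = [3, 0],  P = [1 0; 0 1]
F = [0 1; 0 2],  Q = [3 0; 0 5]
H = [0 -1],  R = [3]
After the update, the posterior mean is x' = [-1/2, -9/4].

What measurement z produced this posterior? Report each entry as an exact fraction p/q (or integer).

z = [3]

x̄ = F·x = [0, 0]
P̄ = F·P·Fᵀ + Q = [4 2; 2 9]
S = H·P̄·Hᵀ + R = [12]
K = P̄·Hᵀ·S⁻¹ = [-1/6; -3/4]
x' − x̄ = [-1/2, -9/4] = K·y
y = (KᵀK)⁻¹·Kᵀ·(x' − x̄) = [3]
z = y + H·x̄ = [3] + [0] = [3]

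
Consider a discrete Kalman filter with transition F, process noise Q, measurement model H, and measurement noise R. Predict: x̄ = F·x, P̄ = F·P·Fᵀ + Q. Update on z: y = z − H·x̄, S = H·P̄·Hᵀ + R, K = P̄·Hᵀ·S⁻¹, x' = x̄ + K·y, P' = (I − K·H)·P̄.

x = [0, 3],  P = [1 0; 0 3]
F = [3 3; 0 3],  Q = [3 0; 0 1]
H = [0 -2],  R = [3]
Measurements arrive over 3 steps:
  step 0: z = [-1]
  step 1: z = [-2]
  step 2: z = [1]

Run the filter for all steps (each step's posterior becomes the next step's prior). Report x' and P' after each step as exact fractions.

step 0: x' = [117/115, 83/115], P' = [1569/115 81/115; 81/115 84/115]
step 1: x' = [13056/3829, 4231/3829], P' = [478668/3829 4455/3829; 4455/3829 2613/3829]
step 2: x' = [666399/120871, -16613/120871], P' = [135401250/120871 190836/120871; 190836/120871 82038/120871]

step 0: x̄ = F·x = [9, 9]
step 0: P̄ = F·P·Fᵀ + Q = [39 27; 27 28]
step 0: y = z − H·x̄ = [17]
step 0: S = H·P̄·Hᵀ + R = [115]
step 0: K = P̄·Hᵀ·S⁻¹ = [-54/115; -56/115]
step 0: x' = x̄ + K·y = [117/115, 83/115]
step 0: P' = (I − K·H)·P̄ = [1569/115 81/115; 81/115 84/115]
step 1: x̄ = F·x = [120/23, 249/115]
step 1: P̄ = F·P·Fᵀ + Q = [3336/23 297/23; 297/23 871/115]
step 1: y = z − H·x̄ = [268/115]
step 1: S = H·P̄·Hᵀ + R = [3829/115]
step 1: K = P̄·Hᵀ·S⁻¹ = [-2970/3829; -1742/3829]
step 1: x' = x̄ + K·y = [13056/3829, 4231/3829]
step 1: P' = (I − K·H)·P̄ = [478668/3829 4455/3829; 4455/3829 2613/3829]
step 2: x̄ = F·x = [51861/3829, 12693/3829]
step 2: P̄ = F·P·Fᵀ + Q = [4423206/3829 63612/3829; 63612/3829 27346/3829]
step 2: y = z − H·x̄ = [29215/3829]
step 2: S = H·P̄·Hᵀ + R = [120871/3829]
step 2: K = P̄·Hᵀ·S⁻¹ = [-127224/120871; -54692/120871]
step 2: x' = x̄ + K·y = [666399/120871, -16613/120871]
step 2: P' = (I − K·H)·P̄ = [135401250/120871 190836/120871; 190836/120871 82038/120871]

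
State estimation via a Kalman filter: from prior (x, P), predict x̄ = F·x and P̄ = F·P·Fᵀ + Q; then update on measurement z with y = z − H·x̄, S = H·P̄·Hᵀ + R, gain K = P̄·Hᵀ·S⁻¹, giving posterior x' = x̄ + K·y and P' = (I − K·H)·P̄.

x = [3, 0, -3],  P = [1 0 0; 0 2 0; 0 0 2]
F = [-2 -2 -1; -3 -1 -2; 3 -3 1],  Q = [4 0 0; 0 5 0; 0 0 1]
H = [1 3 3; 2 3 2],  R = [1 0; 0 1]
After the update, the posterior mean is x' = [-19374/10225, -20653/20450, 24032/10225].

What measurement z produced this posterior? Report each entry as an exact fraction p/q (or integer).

x̄ = F·x = [-3, -3, 6]
P̄ = F·P·Fᵀ + Q = [18 14 4; 14 24 -7; 4 -7 30]
S = H·P̄·Hᵀ + R = [487 485; 485 525]
K = P̄·Hᵀ·S⁻¹ = [-391/2045 3481/10225; -1517/4090 10357/20450; 1553/2045 -6258/10225]
x' − x̄ = [11301/10225, 40697/20450, -37318/10225] = K·y
y = (KᵀK)⁻¹·Kᵀ·(x' − x̄) = [-4, 1]
z = y + H·x̄ = [-4, 1] + [6, -3] = [2, -2]

z = [2, -2]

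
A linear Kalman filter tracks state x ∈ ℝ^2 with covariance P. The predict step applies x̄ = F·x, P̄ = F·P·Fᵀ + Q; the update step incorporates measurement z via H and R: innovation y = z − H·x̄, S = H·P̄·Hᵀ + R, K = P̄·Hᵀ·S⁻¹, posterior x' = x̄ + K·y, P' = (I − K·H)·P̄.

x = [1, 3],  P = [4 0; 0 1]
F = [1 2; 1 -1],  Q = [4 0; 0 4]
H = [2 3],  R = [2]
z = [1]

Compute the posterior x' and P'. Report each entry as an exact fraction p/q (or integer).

x' = [175/31, -17/5]
P' = [192/31 -4; -4 14/5]

x̄ = F·x = [7, -2]
P̄ = F·P·Fᵀ + Q = [12 2; 2 9]
y = z − H·x̄ = [-7]
S = H·P̄·Hᵀ + R = [155]
K = P̄·Hᵀ·S⁻¹ = [6/31; 1/5]
x' = x̄ + K·y = [175/31, -17/5]
P' = (I − K·H)·P̄ = [192/31 -4; -4 14/5]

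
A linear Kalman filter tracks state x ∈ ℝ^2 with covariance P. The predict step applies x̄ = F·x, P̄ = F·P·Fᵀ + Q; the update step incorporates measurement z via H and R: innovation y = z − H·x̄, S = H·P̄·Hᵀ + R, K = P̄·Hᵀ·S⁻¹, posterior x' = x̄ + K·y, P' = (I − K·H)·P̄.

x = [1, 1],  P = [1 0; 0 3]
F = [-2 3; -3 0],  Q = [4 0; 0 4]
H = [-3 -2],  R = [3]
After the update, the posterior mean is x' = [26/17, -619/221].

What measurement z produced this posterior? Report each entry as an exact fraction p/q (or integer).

z = [1]

x̄ = F·x = [1, -3]
P̄ = F·P·Fᵀ + Q = [35 6; 6 13]
S = H·P̄·Hᵀ + R = [442]
K = P̄·Hᵀ·S⁻¹ = [-9/34; -22/221]
x' − x̄ = [9/17, 44/221] = K·y
y = (KᵀK)⁻¹·Kᵀ·(x' − x̄) = [-2]
z = y + H·x̄ = [-2] + [3] = [1]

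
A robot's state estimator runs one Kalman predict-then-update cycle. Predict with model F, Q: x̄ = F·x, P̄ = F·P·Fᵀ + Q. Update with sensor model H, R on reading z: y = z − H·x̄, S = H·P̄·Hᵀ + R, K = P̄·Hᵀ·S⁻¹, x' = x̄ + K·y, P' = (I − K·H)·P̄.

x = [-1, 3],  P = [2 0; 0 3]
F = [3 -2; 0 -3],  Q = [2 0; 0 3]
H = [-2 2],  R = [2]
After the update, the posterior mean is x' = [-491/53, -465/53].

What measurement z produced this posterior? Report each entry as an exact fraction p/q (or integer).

x̄ = F·x = [-9, -9]
P̄ = F·P·Fᵀ + Q = [32 18; 18 30]
S = H·P̄·Hᵀ + R = [106]
K = P̄·Hᵀ·S⁻¹ = [-14/53; 12/53]
x' − x̄ = [-14/53, 12/53] = K·y
y = (KᵀK)⁻¹·Kᵀ·(x' − x̄) = [1]
z = y + H·x̄ = [1] + [0] = [1]

z = [1]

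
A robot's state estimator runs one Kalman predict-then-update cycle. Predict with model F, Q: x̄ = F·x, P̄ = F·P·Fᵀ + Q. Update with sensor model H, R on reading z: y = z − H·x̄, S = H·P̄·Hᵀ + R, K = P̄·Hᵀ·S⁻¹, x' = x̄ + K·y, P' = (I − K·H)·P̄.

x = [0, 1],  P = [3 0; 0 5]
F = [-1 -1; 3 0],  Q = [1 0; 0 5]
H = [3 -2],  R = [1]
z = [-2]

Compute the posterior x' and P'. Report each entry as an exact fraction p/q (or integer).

x' = [-91/106, -91/318]
P' = [279/106 411/106; 411/106 1895/318]

x̄ = F·x = [-1, 0]
P̄ = F·P·Fᵀ + Q = [9 -9; -9 32]
y = z − H·x̄ = [1]
S = H·P̄·Hᵀ + R = [318]
K = P̄·Hᵀ·S⁻¹ = [15/106; -91/318]
x' = x̄ + K·y = [-91/106, -91/318]
P' = (I − K·H)·P̄ = [279/106 411/106; 411/106 1895/318]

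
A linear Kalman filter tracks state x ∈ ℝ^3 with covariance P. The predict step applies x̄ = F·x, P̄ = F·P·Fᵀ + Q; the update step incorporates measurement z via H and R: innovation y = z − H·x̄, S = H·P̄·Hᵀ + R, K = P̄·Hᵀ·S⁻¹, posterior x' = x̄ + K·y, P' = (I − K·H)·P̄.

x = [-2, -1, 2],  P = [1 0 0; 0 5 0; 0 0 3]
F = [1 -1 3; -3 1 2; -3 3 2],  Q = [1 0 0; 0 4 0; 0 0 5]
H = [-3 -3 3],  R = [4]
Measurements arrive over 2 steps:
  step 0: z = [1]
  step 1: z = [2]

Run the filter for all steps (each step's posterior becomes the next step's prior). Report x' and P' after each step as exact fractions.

step 0: x' = [851/751, 6495/751, 7567/751], P' = [8110/751 5926/751 13860/751; 5926/751 22386/751 28296/751; 13860/751 28296/751 42296/751]
step 1: x' = [18208937/1227310, 2060026/87665, 47849237/1227310], P' = [138541959/1227310 12469082/87665 312402759/1227310; 12469082/87665 19323264/87665 31780162/87665; 312402759/1227310 31780162/87665 756992239/1227310]

step 0: x̄ = F·x = [5, 9, 7]
step 0: P̄ = F·P·Fᵀ + Q = [34 10 0; 10 30 36; 0 36 71]
step 0: y = z − H·x̄ = [22]
step 0: S = H·P̄·Hᵀ + R = [751]
step 0: K = P̄·Hᵀ·S⁻¹ = [-132/751; -12/751; 105/751]
step 0: x' = x̄ + K·y = [851/751, 6495/751, 7567/751]
step 0: P' = (I − K·H)·P̄ = [8110/751 5926/751 13860/751; 5926/751 22386/751 28296/751; 13860/751 28296/751 42296/751]
step 1: x̄ = F·x = [17057/751, 19076/751, 32066/751]
step 1: P̄ = F·P·Fᵀ + Q = [313443/751 162040/751 298896/751; 162040/751 178872/751 298268/751; 298896/751 298268/751 513967/751]
step 1: y = z − H·x̄ = [13703/751]
step 1: S = H·P̄·Hᵀ + R = [1227310/751]
step 1: K = P̄·Hᵀ·S⁻¹ = [-529761/1227310; -9138/87665; -249591/1227310]
step 1: x' = x̄ + K·y = [18208937/1227310, 2060026/87665, 47849237/1227310]
step 1: P' = (I − K·H)·P̄ = [138541959/1227310 12469082/87665 312402759/1227310; 12469082/87665 19323264/87665 31780162/87665; 312402759/1227310 31780162/87665 756992239/1227310]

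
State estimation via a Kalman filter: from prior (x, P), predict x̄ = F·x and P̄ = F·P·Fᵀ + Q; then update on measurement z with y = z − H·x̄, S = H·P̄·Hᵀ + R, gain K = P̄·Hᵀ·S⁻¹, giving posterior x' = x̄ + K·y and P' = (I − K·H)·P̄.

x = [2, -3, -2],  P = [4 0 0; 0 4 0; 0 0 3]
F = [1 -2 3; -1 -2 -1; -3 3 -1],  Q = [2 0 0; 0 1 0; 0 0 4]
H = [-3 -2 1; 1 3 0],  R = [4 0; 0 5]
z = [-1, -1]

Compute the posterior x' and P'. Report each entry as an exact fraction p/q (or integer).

x̄ = F·x = [2, 6, -13]
P̄ = F·P·Fᵀ + Q = [49 3 -45; 3 24 -9; -45 -9 79]
y = z − H·x̄ = [30, -21]
S = H·P̄·Hᵀ + R = [962 -396; -396 288]
K = P̄·Hᵀ·S⁻¹ = [-473/1670 -5653/30060; 297/3340 7669/20040; 266/835 157/835]
x' = x̄ + K·y = [-25529/10020, 4217/6680, -6172/835]
P' = (I − K·H)·P̄ = [57521/15030 -15923/10020 5987/835; -15923/10020 7799/6680 -1734/835; 5987/835 -1734/835 15557/835]

x' = [-25529/10020, 4217/6680, -6172/835]
P' = [57521/15030 -15923/10020 5987/835; -15923/10020 7799/6680 -1734/835; 5987/835 -1734/835 15557/835]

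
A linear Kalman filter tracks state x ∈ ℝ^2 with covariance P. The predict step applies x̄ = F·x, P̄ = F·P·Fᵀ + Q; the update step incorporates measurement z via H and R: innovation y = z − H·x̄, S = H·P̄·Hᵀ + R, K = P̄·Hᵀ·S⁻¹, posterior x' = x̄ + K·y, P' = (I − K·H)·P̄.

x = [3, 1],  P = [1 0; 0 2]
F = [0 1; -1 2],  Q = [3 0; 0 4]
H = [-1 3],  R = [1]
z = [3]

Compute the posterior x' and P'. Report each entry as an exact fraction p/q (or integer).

x' = [148/99, 146/99]
P' = [446/99 151/99; 151/99 62/99]

x̄ = F·x = [1, -1]
P̄ = F·P·Fᵀ + Q = [5 4; 4 13]
y = z − H·x̄ = [7]
S = H·P̄·Hᵀ + R = [99]
K = P̄·Hᵀ·S⁻¹ = [7/99; 35/99]
x' = x̄ + K·y = [148/99, 146/99]
P' = (I − K·H)·P̄ = [446/99 151/99; 151/99 62/99]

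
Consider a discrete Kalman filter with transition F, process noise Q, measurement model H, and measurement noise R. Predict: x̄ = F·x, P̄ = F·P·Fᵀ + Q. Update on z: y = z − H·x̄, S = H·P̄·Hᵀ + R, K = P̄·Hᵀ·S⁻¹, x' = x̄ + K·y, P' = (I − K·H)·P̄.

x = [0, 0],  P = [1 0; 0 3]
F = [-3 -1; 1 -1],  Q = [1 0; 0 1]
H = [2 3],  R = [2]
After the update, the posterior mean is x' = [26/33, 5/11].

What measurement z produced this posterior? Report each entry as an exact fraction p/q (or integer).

x̄ = F·x = [0, 0]
P̄ = F·P·Fᵀ + Q = [13 0; 0 5]
S = H·P̄·Hᵀ + R = [99]
K = P̄·Hᵀ·S⁻¹ = [26/99; 5/33]
x' − x̄ = [26/33, 5/11] = K·y
y = (KᵀK)⁻¹·Kᵀ·(x' − x̄) = [3]
z = y + H·x̄ = [3] + [0] = [3]

z = [3]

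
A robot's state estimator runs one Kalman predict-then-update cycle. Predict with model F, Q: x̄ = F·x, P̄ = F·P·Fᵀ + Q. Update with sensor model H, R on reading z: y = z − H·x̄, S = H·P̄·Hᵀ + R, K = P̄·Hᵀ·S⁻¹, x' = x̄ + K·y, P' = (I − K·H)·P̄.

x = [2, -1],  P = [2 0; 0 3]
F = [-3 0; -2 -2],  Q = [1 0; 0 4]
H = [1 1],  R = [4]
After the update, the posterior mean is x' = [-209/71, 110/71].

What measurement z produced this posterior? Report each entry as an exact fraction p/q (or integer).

z = [-1]

x̄ = F·x = [-6, -2]
P̄ = F·P·Fᵀ + Q = [19 12; 12 24]
S = H·P̄·Hᵀ + R = [71]
K = P̄·Hᵀ·S⁻¹ = [31/71; 36/71]
x' − x̄ = [217/71, 252/71] = K·y
y = (KᵀK)⁻¹·Kᵀ·(x' − x̄) = [7]
z = y + H·x̄ = [7] + [-8] = [-1]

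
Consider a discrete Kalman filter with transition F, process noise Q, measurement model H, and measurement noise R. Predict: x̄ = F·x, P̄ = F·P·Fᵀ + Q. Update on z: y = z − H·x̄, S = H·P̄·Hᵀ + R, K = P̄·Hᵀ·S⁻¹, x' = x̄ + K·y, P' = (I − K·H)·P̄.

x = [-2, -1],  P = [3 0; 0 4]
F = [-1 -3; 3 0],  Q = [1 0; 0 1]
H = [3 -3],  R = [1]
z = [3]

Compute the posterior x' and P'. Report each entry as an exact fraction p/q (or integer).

x' = [-107/155, -264/155]
P' = [9391/775 9342/775; 9342/775 9379/775]

x̄ = F·x = [5, -6]
P̄ = F·P·Fᵀ + Q = [40 -9; -9 28]
y = z − H·x̄ = [-30]
S = H·P̄·Hᵀ + R = [775]
K = P̄·Hᵀ·S⁻¹ = [147/775; -111/775]
x' = x̄ + K·y = [-107/155, -264/155]
P' = (I − K·H)·P̄ = [9391/775 9342/775; 9342/775 9379/775]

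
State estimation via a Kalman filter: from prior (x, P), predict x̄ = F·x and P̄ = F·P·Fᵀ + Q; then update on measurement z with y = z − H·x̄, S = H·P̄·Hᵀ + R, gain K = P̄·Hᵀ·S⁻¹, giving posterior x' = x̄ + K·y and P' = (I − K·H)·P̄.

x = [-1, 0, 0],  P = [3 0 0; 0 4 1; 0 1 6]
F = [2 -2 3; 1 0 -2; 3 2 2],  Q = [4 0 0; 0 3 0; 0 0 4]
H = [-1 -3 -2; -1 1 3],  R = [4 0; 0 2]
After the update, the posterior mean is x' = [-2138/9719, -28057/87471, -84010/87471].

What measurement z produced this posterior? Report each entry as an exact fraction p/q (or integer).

x̄ = F·x = [-2, -1, -3]
P̄ = F·P·Fᵀ + Q = [74 -26 40; -26 30 -19; 40 -19 79]
S = H·P̄·Hᵀ + R = [440 -373; -373 515]
K = P̄·Hᵀ·S⁻¹ = [-3520/9719 -2172/9719; -13763/87471 -10138/87471; -6221/87471 25727/87471]
x' − x̄ = [17300/9719, 59414/87471, 178403/87471] = K·y
y = (KᵀK)⁻¹·Kᵀ·(x' − x̄) = [-8, 5]
z = y + H·x̄ = [-8, 5] + [11, -8] = [3, -3]

z = [3, -3]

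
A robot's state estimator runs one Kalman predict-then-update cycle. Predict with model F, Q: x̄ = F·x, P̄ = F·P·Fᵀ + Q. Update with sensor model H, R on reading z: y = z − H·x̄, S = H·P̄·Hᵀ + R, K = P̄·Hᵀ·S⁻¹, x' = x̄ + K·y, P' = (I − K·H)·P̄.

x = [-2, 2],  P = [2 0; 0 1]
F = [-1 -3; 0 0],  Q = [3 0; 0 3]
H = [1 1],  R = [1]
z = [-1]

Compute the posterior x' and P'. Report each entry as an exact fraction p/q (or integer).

x̄ = F·x = [-4, 0]
P̄ = F·P·Fᵀ + Q = [14 0; 0 3]
y = z − H·x̄ = [3]
S = H·P̄·Hᵀ + R = [18]
K = P̄·Hᵀ·S⁻¹ = [7/9; 1/6]
x' = x̄ + K·y = [-5/3, 1/2]
P' = (I − K·H)·P̄ = [28/9 -7/3; -7/3 5/2]

x' = [-5/3, 1/2]
P' = [28/9 -7/3; -7/3 5/2]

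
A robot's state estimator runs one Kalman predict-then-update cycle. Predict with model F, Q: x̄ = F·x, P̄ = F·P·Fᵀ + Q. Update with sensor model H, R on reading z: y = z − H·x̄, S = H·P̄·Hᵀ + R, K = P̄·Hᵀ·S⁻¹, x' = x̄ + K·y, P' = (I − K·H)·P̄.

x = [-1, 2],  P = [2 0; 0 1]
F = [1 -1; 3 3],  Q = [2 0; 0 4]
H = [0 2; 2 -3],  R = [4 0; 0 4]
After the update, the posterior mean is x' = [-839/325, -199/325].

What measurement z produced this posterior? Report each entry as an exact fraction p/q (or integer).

x̄ = F·x = [-3, 3]
P̄ = F·P·Fᵀ + Q = [5 3; 3 31]
S = H·P̄·Hᵀ + R = [128 -174; -174 267]
K = P̄·Hᵀ·S⁻¹ = [148/325 293/975; 118/325 -29/325]
x' − x̄ = [136/325, -1174/325] = K·y
y = (KᵀK)⁻¹·Kᵀ·(x' − x̄) = [-7, 12]
z = y + H·x̄ = [-7, 12] + [6, -15] = [-1, -3]

z = [-1, -3]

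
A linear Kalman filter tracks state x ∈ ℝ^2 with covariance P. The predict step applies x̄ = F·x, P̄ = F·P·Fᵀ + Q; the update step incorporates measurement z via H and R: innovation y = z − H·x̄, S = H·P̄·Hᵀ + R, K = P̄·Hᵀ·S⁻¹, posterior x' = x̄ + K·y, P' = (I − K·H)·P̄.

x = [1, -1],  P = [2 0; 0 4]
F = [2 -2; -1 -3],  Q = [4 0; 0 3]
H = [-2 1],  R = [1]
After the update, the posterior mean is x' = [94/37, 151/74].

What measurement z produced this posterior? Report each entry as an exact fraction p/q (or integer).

z = [-3]

x̄ = F·x = [4, 2]
P̄ = F·P·Fᵀ + Q = [28 20; 20 41]
S = H·P̄·Hᵀ + R = [74]
K = P̄·Hᵀ·S⁻¹ = [-18/37; 1/74]
x' − x̄ = [-54/37, 3/74] = K·y
y = (KᵀK)⁻¹·Kᵀ·(x' − x̄) = [3]
z = y + H·x̄ = [3] + [-6] = [-3]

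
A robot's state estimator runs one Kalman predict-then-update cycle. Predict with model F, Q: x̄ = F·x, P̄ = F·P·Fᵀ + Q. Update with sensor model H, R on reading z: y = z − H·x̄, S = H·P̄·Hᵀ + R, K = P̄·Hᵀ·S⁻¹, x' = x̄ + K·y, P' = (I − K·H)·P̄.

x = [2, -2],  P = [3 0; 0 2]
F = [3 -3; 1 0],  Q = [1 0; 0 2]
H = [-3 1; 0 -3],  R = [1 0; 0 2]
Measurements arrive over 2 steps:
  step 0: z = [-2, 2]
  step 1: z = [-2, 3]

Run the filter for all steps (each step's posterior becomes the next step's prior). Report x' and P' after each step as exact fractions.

step 0: x̄ = F·x = [12, 2]
step 0: P̄ = F·P·Fᵀ + Q = [46 9; 9 5]
step 0: y = z − H·x̄ = [32, 8]
step 0: S = H·P̄·Hᵀ + R = [366 66; 66 47]
step 0: K = P̄·Hᵀ·S⁻¹ = [-1427/4282 -228/2141; -22/6423 -673/2141]
step 0: x' = x̄ + K·y = [1036/2141, -4010/6423]
step 0: P' = (I − K·H)·P̄ = [577/4282 152/2141; 152/2141 1346/6423]
step 1: x̄ = F·x = [7118/2141, 1036/2141]
step 1: P̄ = F·P·Fᵀ + Q = [12079/4282 819/4282; 819/4282 9141/4282]
step 1: y = z − H·x̄ = [16036/2141, 9531/2141]
step 1: S = H·P̄·Hᵀ + R = [58610/2141 -10026/2141; -10026/2141 90833/4282]
step 1: K = P̄·Hᵀ·S⁻¹ = [-762819/2392658 -116559/1196329; 6684/1196329 -359703/1196329]
step 1: x' = x̄ + K·y = [601711/1196329, -972325/1196329]
step 1: P' = (I − K·H)·P̄ = [306077/2392658 77706/1196329; 77706/1196329 239802/1196329]

step 0: x' = [1036/2141, -4010/6423], P' = [577/4282 152/2141; 152/2141 1346/6423]
step 1: x' = [601711/1196329, -972325/1196329], P' = [306077/2392658 77706/1196329; 77706/1196329 239802/1196329]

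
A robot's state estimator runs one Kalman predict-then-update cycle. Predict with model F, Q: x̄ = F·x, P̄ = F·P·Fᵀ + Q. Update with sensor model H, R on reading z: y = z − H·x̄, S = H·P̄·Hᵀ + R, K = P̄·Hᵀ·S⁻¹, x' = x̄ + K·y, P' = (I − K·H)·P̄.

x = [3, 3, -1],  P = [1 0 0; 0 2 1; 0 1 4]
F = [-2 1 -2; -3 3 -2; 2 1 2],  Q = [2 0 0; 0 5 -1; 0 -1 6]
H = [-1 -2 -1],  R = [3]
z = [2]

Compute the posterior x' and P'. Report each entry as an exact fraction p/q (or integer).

x' = [-695/191, -566/191, 1481/191]
P' = [2056/191 502/191 -2934/191; 502/191 635/191 -1535/191; -2934/191 -1535/191 5968/191]

x̄ = F·x = [-1, 2, 7]
P̄ = F·P·Fᵀ + Q = [20 20 -18; 20 36 -13; -18 -13 32]
y = z − H·x̄ = [12]
S = H·P̄·Hᵀ + R = [191]
K = P̄·Hᵀ·S⁻¹ = [-42/191; -79/191; 12/191]
x' = x̄ + K·y = [-695/191, -566/191, 1481/191]
P' = (I − K·H)·P̄ = [2056/191 502/191 -2934/191; 502/191 635/191 -1535/191; -2934/191 -1535/191 5968/191]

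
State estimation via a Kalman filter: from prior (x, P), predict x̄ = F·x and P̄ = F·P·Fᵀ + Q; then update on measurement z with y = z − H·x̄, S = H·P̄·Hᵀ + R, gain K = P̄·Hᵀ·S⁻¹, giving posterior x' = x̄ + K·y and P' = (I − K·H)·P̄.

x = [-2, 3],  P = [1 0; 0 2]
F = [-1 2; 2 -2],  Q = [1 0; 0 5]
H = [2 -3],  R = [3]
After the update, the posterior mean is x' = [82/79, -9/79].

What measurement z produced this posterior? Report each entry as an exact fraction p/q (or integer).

z = [2]

x̄ = F·x = [8, -10]
P̄ = F·P·Fᵀ + Q = [10 -10; -10 17]
S = H·P̄·Hᵀ + R = [316]
K = P̄·Hᵀ·S⁻¹ = [25/158; -71/316]
x' − x̄ = [-550/79, 781/79] = K·y
y = (KᵀK)⁻¹·Kᵀ·(x' − x̄) = [-44]
z = y + H·x̄ = [-44] + [46] = [2]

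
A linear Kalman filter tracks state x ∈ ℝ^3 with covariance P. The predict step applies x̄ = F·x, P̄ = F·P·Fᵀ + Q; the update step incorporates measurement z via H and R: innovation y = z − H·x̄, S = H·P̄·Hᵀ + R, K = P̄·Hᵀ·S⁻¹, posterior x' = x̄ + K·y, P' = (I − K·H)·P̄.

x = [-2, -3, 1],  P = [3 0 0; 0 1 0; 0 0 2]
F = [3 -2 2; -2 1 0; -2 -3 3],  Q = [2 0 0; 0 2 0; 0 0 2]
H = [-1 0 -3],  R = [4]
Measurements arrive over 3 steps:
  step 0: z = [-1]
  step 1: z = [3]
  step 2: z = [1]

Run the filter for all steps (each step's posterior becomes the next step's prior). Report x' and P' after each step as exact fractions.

step 0: x̄ = F·x = [2, 1, 16]
step 0: P̄ = F·P·Fᵀ + Q = [41 -20 0; -20 15 9; 0 9 41]
step 0: y = z − H·x̄ = [49]
step 0: S = H·P̄·Hᵀ + R = [414]
step 0: K = P̄·Hᵀ·S⁻¹ = [-41/414; -7/414; -41/138]
step 0: x' = x̄ + K·y = [-1181/414, 71/414, 199/138]
step 0: P' = (I − K·H)·P̄ = [15293/414 -8567/414 -1681/138; -8567/414 6161/414 955/138; -1681/138 955/138 205/46]
step 1: x̄ = F·x = [-2491/414, 811/138, 1970/207]
step 1: P̄ = F·P·Fᵀ + Q = [189857/414 -46049/138 -30241/207; -46049/138 11381/46 7879/69; -30241/207 7879/69 20098/207]
step 1: y = z − H·x̄ = [10571/414]
step 1: S = H·P̄·Hᵀ + R = [190385/414]
step 1: K = P̄·Hᵀ·S⁻¹ = [-647/14645; -735/38077; -60106/190385]
step 1: x' = x̄ + K·y = [-104638/14645, 205004/38077, 277141/190385]
step 1: P' = (I − K·H)·P̄ = [6702932/14645 -978522/2929 -2233448/14645; -978522/2929 9414222/38077 4241242/38077; -2233448/14645 4241242/38077 9758416/190385]
step 2: x̄ = F·x = [-1115328/38077, 3745608/190385, 476951/190385]
step 2: P̄ = F·P·Fᵀ + Q = [251424302/38077 -180729342/38077 -52696106/38077; -180729342/38077 650420064/190385 190750988/190385; -52696106/38077 190750988/190385 63857916/190385]
step 2: y = z − H·x̄ = [-3955402/190385]
step 2: S = H·P̄·Hᵀ + R = [251721114/190385]
step 2: K = P̄·Hᵀ·S⁻¹ = [-233339960/125860557; 55232291/41953519; 35953391/125860557]
step 2: x' = x̄ + K·y = [1161196144/125860557, -322107718/41953519, -431655835/125860557]
step 2: P' = (I − K·H)·P̄ = [259090472462/125860557 -63741147002/41953519 -86052370874/125860557; -63741147002/41953519 47187408138/41953519 21173405946/41953519; -86052370874/125860557 21173405946/41953519 28636185770/125860557]

step 0: x' = [-1181/414, 71/414, 199/138], P' = [15293/414 -8567/414 -1681/138; -8567/414 6161/414 955/138; -1681/138 955/138 205/46]
step 1: x' = [-104638/14645, 205004/38077, 277141/190385], P' = [6702932/14645 -978522/2929 -2233448/14645; -978522/2929 9414222/38077 4241242/38077; -2233448/14645 4241242/38077 9758416/190385]
step 2: x' = [1161196144/125860557, -322107718/41953519, -431655835/125860557], P' = [259090472462/125860557 -63741147002/41953519 -86052370874/125860557; -63741147002/41953519 47187408138/41953519 21173405946/41953519; -86052370874/125860557 21173405946/41953519 28636185770/125860557]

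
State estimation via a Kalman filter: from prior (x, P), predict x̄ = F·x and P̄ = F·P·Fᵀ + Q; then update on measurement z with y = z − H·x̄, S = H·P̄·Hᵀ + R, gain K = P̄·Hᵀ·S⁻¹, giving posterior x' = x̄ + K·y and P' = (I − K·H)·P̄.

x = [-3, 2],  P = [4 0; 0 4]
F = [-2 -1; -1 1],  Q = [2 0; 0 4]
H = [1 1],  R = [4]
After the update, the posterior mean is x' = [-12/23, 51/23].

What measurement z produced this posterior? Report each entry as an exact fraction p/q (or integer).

z = [1]

x̄ = F·x = [4, 5]
P̄ = F·P·Fᵀ + Q = [22 4; 4 12]
S = H·P̄·Hᵀ + R = [46]
K = P̄·Hᵀ·S⁻¹ = [13/23; 8/23]
x' − x̄ = [-104/23, -64/23] = K·y
y = (KᵀK)⁻¹·Kᵀ·(x' − x̄) = [-8]
z = y + H·x̄ = [-8] + [9] = [1]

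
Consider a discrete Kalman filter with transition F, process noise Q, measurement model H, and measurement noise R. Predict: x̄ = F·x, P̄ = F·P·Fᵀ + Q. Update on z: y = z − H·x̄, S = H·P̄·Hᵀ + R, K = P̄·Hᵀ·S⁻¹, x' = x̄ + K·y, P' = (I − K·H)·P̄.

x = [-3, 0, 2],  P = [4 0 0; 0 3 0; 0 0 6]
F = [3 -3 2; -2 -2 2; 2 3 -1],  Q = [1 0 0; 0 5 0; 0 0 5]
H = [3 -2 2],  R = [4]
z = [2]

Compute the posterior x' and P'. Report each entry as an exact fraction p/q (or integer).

x' = [739/202, 1016/303, -1481/1212]
P' = [5621/101 4326/101 -8145/202; 4326/101 11495/303 -8048/303; -8145/202 -8048/303 41423/1212]

x̄ = F·x = [-5, 10, -8]
P̄ = F·P·Fᵀ + Q = [88 18 -15; 18 57 -46; -15 -46 54]
y = z − H·x̄ = [53]
S = H·P̄·Hᵀ + R = [1212]
K = P̄·Hᵀ·S⁻¹ = [33/202; -38/303; 155/1212]
x' = x̄ + K·y = [739/202, 1016/303, -1481/1212]
P' = (I − K·H)·P̄ = [5621/101 4326/101 -8145/202; 4326/101 11495/303 -8048/303; -8145/202 -8048/303 41423/1212]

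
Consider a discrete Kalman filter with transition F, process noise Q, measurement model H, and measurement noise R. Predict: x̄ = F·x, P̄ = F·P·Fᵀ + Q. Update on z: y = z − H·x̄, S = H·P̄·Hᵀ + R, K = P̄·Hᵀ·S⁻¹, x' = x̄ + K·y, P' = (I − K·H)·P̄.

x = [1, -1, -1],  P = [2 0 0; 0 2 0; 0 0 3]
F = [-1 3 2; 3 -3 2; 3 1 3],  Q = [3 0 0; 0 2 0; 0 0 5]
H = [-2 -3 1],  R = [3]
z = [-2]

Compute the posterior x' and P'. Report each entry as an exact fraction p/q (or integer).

x' = [-1478/249, 364/83, -175/249]
P' = [8459/249 -1508/83 3298/249; -1508/83 1078/83 122/83; 3298/249 122/83 7472/249]

x̄ = F·x = [-6, 4, -1]
P̄ = F·P·Fᵀ + Q = [35 -12 18; -12 50 30; 18 30 52]
y = z − H·x̄ = [-1]
S = H·P̄·Hᵀ + R = [249]
K = P̄·Hᵀ·S⁻¹ = [-16/249; -32/83; -74/249]
x' = x̄ + K·y = [-1478/249, 364/83, -175/249]
P' = (I − K·H)·P̄ = [8459/249 -1508/83 3298/249; -1508/83 1078/83 122/83; 3298/249 122/83 7472/249]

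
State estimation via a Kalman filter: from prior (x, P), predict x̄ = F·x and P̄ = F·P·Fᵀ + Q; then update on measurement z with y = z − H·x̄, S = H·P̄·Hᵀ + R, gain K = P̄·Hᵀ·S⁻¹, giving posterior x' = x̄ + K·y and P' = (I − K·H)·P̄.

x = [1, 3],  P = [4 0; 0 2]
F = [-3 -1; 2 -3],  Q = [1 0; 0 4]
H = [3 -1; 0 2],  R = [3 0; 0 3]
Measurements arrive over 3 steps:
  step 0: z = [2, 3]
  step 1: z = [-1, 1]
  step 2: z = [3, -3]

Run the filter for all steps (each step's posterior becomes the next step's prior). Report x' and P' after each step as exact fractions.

step 0: x̄ = F·x = [-6, -7]
step 0: P̄ = F·P·Fᵀ + Q = [39 -18; -18 38]
step 0: y = z − H·x̄ = [13, 17]
step 0: S = H·P̄·Hᵀ + R = [500 -184; -184 155]
step 0: K = P̄·Hᵀ·S⁻¹ = [4767/14548 570/3637; -23/3637 1756/3637]
step 0: x' = x̄ + K·y = [13443/14548, 4094/3637]
step 0: P' = (I − K·H)·P̄ = [5907/14548 855/3637; 855/3637 2634/3637]
step 1: x̄ = F·x = [-56705/14548, -11121/7274]
step 1: P̄ = F·P·Fᵀ + Q = [98767/14548 10053/7274; 10053/7274 33901/3637]
step 1: y = z − H·x̄ = [133325/14548, 14758/3637]
step 1: S = H·P̄·Hᵀ + R = [947515/14548 -37643/3637; -37643/3637 146515/3637]
step 1: K = P̄·Hᵀ·S⁻¹ = [3847531/12203939 1825880/12203939; -75286/12203939 5628212/12203939]
step 1: x' = x̄ + K·y = [-4898745/12203939, 3489627/12203939]
step 1: P' = (I − K·H)·P̄ = [4760471/12203939 2738820/12203939; 2738820/12203939 8442318/12203939]
step 2: x̄ = F·x = [11206608/12203939, -20266371/12203939]
step 2: P̄ = F·P·Fᵀ + Q = [79923416/12203939 15935868/12203939; 15935868/12203939 110972662/12203939]
step 2: y = z − H·x̄ = [-1570398/1109449, 3920925/12203939]
step 2: S = H·P̄·Hᵀ + R = [6374215/100859 -11484556/1109449; -11484556/1109449 480502465/12203939]
step 2: K = P̄·Hᵀ·S⁻¹ = [3047631628/9686562407 1443770360/9686562407; -63165058/9686562407 4457641196/9686562407]
step 2: x' = x̄ + K·y = [5044968048/9686562407, -14564334807/9686562407]
step 2: P' = (I − K·H)·P̄ = [3769516808/9686562407 2165655540/9686562407; 2165655540/9686562407 6686461794/9686562407]

step 0: x' = [13443/14548, 4094/3637], P' = [5907/14548 855/3637; 855/3637 2634/3637]
step 1: x' = [-4898745/12203939, 3489627/12203939], P' = [4760471/12203939 2738820/12203939; 2738820/12203939 8442318/12203939]
step 2: x' = [5044968048/9686562407, -14564334807/9686562407], P' = [3769516808/9686562407 2165655540/9686562407; 2165655540/9686562407 6686461794/9686562407]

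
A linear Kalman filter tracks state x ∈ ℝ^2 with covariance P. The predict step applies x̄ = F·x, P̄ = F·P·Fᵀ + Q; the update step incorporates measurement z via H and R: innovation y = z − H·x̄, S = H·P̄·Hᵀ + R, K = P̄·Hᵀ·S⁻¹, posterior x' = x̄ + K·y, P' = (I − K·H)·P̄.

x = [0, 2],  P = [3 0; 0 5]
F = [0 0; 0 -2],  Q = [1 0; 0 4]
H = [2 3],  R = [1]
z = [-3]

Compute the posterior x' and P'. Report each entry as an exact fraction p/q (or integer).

x̄ = F·x = [0, -4]
P̄ = F·P·Fᵀ + Q = [1 0; 0 24]
y = z − H·x̄ = [9]
S = H·P̄·Hᵀ + R = [221]
K = P̄·Hᵀ·S⁻¹ = [2/221; 72/221]
x' = x̄ + K·y = [18/221, -236/221]
P' = (I − K·H)·P̄ = [217/221 -144/221; -144/221 120/221]

x' = [18/221, -236/221]
P' = [217/221 -144/221; -144/221 120/221]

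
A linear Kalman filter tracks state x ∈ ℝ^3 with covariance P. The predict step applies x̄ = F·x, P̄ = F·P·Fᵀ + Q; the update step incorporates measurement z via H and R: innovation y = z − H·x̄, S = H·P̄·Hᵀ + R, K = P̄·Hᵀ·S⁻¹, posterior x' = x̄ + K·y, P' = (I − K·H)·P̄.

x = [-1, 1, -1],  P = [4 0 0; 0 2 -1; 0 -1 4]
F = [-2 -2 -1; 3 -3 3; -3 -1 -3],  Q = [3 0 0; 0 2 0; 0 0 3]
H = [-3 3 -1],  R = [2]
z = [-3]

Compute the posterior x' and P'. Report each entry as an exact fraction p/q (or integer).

x̄ = F·x = [1, -9, 5]
P̄ = F·P·Fᵀ + Q = [27 -21 33; -21 110 -72; 33 -72 71]
y = z − H·x̄ = [32]
S = H·P̄·Hᵀ + R = [2314]
K = P̄·Hᵀ·S⁻¹ = [-177/2314; 465/2314; -193/1157]
x' = x̄ + K·y = [-1675/1157, -2973/1157, -391/1157]
P' = (I − K·H)·P̄ = [31149/2314 33711/2314 4020/1157; 33711/2314 38315/2314 6441/1157; 4020/1157 6441/1157 7649/1157]

x' = [-1675/1157, -2973/1157, -391/1157]
P' = [31149/2314 33711/2314 4020/1157; 33711/2314 38315/2314 6441/1157; 4020/1157 6441/1157 7649/1157]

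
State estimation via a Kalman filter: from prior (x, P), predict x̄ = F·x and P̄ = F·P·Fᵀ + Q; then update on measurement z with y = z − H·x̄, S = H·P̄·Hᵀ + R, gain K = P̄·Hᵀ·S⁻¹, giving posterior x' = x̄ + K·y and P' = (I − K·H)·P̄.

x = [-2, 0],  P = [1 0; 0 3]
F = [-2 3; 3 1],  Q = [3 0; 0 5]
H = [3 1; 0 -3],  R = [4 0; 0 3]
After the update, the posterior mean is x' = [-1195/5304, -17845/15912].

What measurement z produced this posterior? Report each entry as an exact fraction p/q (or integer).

x̄ = F·x = [4, -6]
P̄ = F·P·Fᵀ + Q = [34 3; 3 17]
S = H·P̄·Hᵀ + R = [345 -78; -78 156]
K = P̄·Hᵀ·S⁻¹ = [67/204 565/5304; 1/612 -5189/15912]
x' − x̄ = [-22411/5304, 77627/15912] = K·y
y = (KᵀK)⁻¹·Kᵀ·(x' − x̄) = [-8, -15]
z = y + H·x̄ = [-8, -15] + [6, 18] = [-2, 3]

z = [-2, 3]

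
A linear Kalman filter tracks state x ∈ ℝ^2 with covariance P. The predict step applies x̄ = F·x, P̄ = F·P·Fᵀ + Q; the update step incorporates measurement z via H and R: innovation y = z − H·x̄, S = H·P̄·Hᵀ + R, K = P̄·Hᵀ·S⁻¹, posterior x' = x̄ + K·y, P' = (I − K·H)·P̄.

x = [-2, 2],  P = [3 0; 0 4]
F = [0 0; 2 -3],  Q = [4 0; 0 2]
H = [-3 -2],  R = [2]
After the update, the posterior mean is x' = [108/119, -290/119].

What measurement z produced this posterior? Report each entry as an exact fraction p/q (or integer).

x̄ = F·x = [0, -10]
P̄ = F·P·Fᵀ + Q = [4 0; 0 50]
S = H·P̄·Hᵀ + R = [238]
K = P̄·Hᵀ·S⁻¹ = [-6/119; -50/119]
x' − x̄ = [108/119, 900/119] = K·y
y = (KᵀK)⁻¹·Kᵀ·(x' − x̄) = [-18]
z = y + H·x̄ = [-18] + [20] = [2]

z = [2]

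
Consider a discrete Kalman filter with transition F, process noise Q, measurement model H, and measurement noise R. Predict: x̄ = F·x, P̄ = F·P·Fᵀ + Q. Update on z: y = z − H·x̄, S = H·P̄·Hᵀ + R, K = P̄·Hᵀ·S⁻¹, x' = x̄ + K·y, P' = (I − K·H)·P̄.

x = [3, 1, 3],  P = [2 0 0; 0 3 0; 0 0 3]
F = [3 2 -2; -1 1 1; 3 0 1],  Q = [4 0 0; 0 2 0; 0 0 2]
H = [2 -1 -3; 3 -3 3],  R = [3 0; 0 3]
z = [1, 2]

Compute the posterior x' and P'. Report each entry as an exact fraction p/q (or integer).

x' = [233293/93557, 226479/93557, 60560/93557]
P' = [421462/93557 503420/93557 96936/93557; 503420/93557 634882/93557 126837/93557; 96936/93557 126837/93557 41395/93557]

x̄ = F·x = [5, 1, 12]
P̄ = F·P·Fᵀ + Q = [46 -6 12; -6 10 -3; 12 -3 23]
y = z − H·x̄ = [28, -46]
S = H·P̄·Hᵀ + R = [266 99; 99 1092]
K = P̄·Hᵀ·S⁻¹ = [16232/93557 14978/93557; -2851/93557 -4625/93557; -19050/93557 11494/93557]
x' = x̄ + K·y = [233293/93557, 226479/93557, 60560/93557]
P' = (I − K·H)·P̄ = [421462/93557 503420/93557 96936/93557; 503420/93557 634882/93557 126837/93557; 96936/93557 126837/93557 41395/93557]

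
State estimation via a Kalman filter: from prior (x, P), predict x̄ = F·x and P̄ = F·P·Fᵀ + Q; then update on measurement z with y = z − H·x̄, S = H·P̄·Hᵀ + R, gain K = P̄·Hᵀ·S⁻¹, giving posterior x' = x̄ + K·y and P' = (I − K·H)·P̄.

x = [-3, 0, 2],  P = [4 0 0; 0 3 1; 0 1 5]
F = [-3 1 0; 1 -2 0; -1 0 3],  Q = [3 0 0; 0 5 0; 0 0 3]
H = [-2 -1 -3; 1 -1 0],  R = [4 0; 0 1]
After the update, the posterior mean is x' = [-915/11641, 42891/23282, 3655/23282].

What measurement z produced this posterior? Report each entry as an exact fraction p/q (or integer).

x̄ = F·x = [9, -3, 9]
P̄ = F·P·Fᵀ + Q = [42 -18 15; -18 21 -10; 15 -10 52]
S = H·P̄·Hᵀ + R = [709 -156; -156 100]
K = P̄·Hᵀ·S⁻¹ = [-435/11641 6306/11641; -396/11641 -20631/46564; -3425/11641 -9731/46564]
x' − x̄ = [-105684/11641, 112737/23282, -205883/23282] = K·y
y = (KᵀK)⁻¹·Kᵀ·(x' − x̄) = [40, -14]
z = y + H·x̄ = [40, -14] + [-42, 12] = [-2, -2]

z = [-2, -2]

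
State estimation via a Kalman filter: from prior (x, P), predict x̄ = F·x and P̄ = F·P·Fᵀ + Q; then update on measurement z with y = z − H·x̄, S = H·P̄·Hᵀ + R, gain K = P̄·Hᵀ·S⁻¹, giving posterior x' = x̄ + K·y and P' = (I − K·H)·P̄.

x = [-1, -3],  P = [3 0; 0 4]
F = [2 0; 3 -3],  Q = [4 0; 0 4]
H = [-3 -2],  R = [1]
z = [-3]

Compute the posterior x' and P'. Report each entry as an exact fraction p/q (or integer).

x' = [-1510/629, 3210/629]
P' = [3008/629 -4470/629; -4470/629 6799/629]

x̄ = F·x = [-2, 6]
P̄ = F·P·Fᵀ + Q = [16 18; 18 67]
y = z − H·x̄ = [3]
S = H·P̄·Hᵀ + R = [629]
K = P̄·Hᵀ·S⁻¹ = [-84/629; -188/629]
x' = x̄ + K·y = [-1510/629, 3210/629]
P' = (I − K·H)·P̄ = [3008/629 -4470/629; -4470/629 6799/629]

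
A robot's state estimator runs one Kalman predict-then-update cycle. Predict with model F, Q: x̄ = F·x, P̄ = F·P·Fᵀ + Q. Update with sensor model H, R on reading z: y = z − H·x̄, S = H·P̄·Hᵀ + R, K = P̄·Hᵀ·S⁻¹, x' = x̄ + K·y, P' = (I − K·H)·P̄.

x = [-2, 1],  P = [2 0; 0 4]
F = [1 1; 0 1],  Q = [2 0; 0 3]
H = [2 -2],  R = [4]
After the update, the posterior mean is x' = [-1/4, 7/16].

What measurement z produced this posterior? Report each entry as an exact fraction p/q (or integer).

x̄ = F·x = [-1, 1]
P̄ = F·P·Fᵀ + Q = [8 4; 4 7]
S = H·P̄·Hᵀ + R = [32]
K = P̄·Hᵀ·S⁻¹ = [1/4; -3/16]
x' − x̄ = [3/4, -9/16] = K·y
y = (KᵀK)⁻¹·Kᵀ·(x' − x̄) = [3]
z = y + H·x̄ = [3] + [-4] = [-1]

z = [-1]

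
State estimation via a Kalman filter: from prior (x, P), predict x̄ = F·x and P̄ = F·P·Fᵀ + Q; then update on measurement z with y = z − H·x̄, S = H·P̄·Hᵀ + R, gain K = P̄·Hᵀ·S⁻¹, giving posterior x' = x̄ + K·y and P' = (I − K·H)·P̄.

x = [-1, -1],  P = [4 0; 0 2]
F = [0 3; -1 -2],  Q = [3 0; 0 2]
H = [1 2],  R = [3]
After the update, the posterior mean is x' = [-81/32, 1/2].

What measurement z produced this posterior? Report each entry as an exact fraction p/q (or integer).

x̄ = F·x = [-3, 3]
P̄ = F·P·Fᵀ + Q = [21 -12; -12 14]
S = H·P̄·Hᵀ + R = [32]
K = P̄·Hᵀ·S⁻¹ = [-3/32; 1/2]
x' − x̄ = [15/32, -5/2] = K·y
y = (KᵀK)⁻¹·Kᵀ·(x' − x̄) = [-5]
z = y + H·x̄ = [-5] + [3] = [-2]

z = [-2]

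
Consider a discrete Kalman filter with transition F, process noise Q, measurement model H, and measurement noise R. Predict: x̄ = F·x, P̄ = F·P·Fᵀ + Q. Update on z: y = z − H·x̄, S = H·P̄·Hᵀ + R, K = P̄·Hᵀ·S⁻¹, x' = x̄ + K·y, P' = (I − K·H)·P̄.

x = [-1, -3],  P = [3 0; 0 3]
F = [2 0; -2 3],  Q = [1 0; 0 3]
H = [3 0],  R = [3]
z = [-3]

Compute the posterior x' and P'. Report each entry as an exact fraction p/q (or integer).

x' = [-41/40, -79/10]
P' = [13/40 -3/10; -3/10 156/5]

x̄ = F·x = [-2, -7]
P̄ = F·P·Fᵀ + Q = [13 -12; -12 42]
y = z − H·x̄ = [3]
S = H·P̄·Hᵀ + R = [120]
K = P̄·Hᵀ·S⁻¹ = [13/40; -3/10]
x' = x̄ + K·y = [-41/40, -79/10]
P' = (I − K·H)·P̄ = [13/40 -3/10; -3/10 156/5]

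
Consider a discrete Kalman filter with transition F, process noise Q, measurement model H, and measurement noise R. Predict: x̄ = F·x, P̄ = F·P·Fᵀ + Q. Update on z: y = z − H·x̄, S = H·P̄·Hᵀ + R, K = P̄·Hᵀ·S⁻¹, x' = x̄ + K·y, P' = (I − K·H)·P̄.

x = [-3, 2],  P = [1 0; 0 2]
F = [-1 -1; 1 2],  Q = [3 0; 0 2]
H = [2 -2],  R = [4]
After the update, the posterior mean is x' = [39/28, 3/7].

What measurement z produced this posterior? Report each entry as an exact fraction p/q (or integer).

x̄ = F·x = [1, 1]
P̄ = F·P·Fᵀ + Q = [6 -5; -5 11]
S = H·P̄·Hᵀ + R = [112]
K = P̄·Hᵀ·S⁻¹ = [11/56; -2/7]
x' − x̄ = [11/28, -4/7] = K·y
y = (KᵀK)⁻¹·Kᵀ·(x' − x̄) = [2]
z = y + H·x̄ = [2] + [0] = [2]

z = [2]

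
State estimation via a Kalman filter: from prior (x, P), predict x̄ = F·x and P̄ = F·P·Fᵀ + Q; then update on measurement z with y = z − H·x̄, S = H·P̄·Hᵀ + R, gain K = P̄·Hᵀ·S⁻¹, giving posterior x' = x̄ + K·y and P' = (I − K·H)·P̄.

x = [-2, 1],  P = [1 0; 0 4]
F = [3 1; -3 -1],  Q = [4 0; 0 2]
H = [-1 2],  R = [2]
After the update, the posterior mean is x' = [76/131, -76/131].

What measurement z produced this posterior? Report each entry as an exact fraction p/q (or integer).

x̄ = F·x = [-5, 5]
P̄ = F·P·Fᵀ + Q = [17 -13; -13 15]
S = H·P̄·Hᵀ + R = [131]
K = P̄·Hᵀ·S⁻¹ = [-43/131; 43/131]
x' − x̄ = [731/131, -731/131] = K·y
y = (KᵀK)⁻¹·Kᵀ·(x' − x̄) = [-17]
z = y + H·x̄ = [-17] + [15] = [-2]

z = [-2]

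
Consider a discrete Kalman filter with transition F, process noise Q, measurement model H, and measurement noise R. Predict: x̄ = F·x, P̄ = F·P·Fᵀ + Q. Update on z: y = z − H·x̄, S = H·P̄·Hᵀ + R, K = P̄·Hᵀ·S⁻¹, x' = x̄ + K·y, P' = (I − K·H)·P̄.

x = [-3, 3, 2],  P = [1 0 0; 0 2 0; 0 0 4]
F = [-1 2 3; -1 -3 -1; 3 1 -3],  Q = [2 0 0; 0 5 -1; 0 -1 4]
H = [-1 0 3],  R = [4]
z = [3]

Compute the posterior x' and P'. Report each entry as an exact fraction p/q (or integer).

x' = [18/5, -233/40, 21/10]
P' = [671/45 -1519/90 211/45; -1519/90 19319/720 -1003/180; 211/45 -1003/180 86/45]

x̄ = F·x = [15, -8, -12]
P̄ = F·P·Fᵀ + Q = [47 -23 -35; -23 28 2; -35 2 51]
y = z − H·x̄ = [54]
S = H·P̄·Hᵀ + R = [720]
K = P̄·Hᵀ·S⁻¹ = [-19/90; 29/720; 47/180]
x' = x̄ + K·y = [18/5, -233/40, 21/10]
P' = (I − K·H)·P̄ = [671/45 -1519/90 211/45; -1519/90 19319/720 -1003/180; 211/45 -1003/180 86/45]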